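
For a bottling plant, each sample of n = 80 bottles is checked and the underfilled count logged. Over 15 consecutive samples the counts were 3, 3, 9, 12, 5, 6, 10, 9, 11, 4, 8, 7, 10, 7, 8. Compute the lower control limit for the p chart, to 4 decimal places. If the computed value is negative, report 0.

0.0000

p̄ = Σdᵢ / (k·n) = 112 / (15 × 80) = 0.09333
LCL = p̄ − 3·√(p̄(1−p̄)/n) = 0.09333 − 3 × 0.03252 = -0.00424 → 0 (negative, so LCL = 0)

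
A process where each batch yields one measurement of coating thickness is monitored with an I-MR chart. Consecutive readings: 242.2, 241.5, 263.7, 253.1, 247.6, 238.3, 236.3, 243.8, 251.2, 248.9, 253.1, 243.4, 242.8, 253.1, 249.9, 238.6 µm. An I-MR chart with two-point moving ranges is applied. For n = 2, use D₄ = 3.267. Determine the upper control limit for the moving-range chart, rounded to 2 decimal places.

23.26

Moving ranges: 0.7, 22.2, 10.6, 5.5, 9.3, 2.0, 7.5, 7.4, 2.3, 4.2, 9.7, 0.6, 10.3, 3.2, 11.3; M̄R̄ = 106.8000 / 15 = 7.1200
UCL_MR = D₄·M̄R̄ = 3.267 × 7.1200 = 23.2610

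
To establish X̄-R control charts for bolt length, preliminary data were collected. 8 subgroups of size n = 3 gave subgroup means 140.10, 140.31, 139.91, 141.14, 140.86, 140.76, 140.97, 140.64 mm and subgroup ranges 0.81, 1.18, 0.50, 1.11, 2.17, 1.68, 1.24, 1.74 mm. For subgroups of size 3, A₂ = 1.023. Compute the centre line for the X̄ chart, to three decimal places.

X̄̄ = (140.10 + 140.31 + 139.91 + 141.14 + 140.86 + 140.76 + 140.97 + 140.64) / 8 = 1124.6900 / 8 = 140.5863
CL = X̄̄ = 140.5863

140.586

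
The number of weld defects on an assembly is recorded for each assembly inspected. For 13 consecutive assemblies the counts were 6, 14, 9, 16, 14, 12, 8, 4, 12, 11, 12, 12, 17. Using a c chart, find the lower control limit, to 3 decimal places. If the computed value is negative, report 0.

c̄ = (6 + 14 + 9 + 16 + 14 + 12 + 8 + 4 + 12 + 11 + 12 + 12 + 17) / 13 = 147 / 13 = 11.3077
LCL = c̄ − 3√c̄ = 11.3077 − 3 × 3.3627 = 1.2196

1.220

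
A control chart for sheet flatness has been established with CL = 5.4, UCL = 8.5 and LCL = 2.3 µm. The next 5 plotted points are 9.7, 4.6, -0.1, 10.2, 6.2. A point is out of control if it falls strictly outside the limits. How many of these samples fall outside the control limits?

3

Compare each point to [2.3, 8.5]: sample 1 = 9.7 > UCL; sample 3 = -0.1 < LCL; sample 4 = 10.2 > UCL.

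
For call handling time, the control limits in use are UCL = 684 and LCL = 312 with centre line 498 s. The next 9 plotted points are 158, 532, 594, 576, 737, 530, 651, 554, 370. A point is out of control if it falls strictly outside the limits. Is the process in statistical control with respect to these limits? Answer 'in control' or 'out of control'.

Compare each point to [312, 684]: sample 1 = 158 < LCL; sample 5 = 737 > UCL.

out of control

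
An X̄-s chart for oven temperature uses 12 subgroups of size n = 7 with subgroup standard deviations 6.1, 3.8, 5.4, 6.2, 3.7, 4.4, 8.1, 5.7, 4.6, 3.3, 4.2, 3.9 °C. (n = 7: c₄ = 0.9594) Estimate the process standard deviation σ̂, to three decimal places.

s̄ = (6.1 + 3.8 + 5.4 + 6.2 + 3.7 + 4.4 + 8.1 + 5.7 + 4.6 + 3.3 + 4.2 + 3.9) / 12 = 4.9500
σ̂ = s̄ / c₄ = 4.9500 / 0.9594 = 5.1595

5.159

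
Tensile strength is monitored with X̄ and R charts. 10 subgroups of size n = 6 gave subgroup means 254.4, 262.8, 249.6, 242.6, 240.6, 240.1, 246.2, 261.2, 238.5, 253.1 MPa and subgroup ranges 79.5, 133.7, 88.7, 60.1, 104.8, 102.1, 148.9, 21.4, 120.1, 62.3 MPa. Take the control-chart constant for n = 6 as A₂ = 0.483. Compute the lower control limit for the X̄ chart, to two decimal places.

X̄̄ = (254.4 + 262.8 + 249.6 + 242.6 + 240.6 + 240.1 + 246.2 + 261.2 + 238.5 + 253.1) / 10 = 2489.1000 / 10 = 248.9100
R̄ = (79.5 + 133.7 + 88.7 + 60.1 + 104.8 + 102.1 + 148.9 + 21.4 + 120.1 + 62.3) / 10 = 921.6000 / 10 = 92.1600
LCL = X̄̄ − A₂·R̄ = 248.9100 − 0.483 × 92.1600 = 204.3967

204.40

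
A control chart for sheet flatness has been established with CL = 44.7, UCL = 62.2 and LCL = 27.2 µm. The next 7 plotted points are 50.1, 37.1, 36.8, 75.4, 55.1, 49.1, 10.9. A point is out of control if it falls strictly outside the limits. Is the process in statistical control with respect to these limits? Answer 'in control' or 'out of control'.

out of control

Compare each point to [27.2, 62.2]: sample 4 = 75.4 > UCL; sample 7 = 10.9 < LCL.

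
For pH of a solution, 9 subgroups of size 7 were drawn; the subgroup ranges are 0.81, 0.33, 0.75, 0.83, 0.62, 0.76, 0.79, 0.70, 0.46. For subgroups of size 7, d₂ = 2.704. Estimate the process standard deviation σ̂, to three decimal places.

0.249

R̄ = (0.81 + 0.33 + 0.75 + 0.83 + 0.62 + 0.76 + 0.79 + 0.70 + 0.46) / 9 = 0.6722
σ̂ = R̄ / d₂ = 0.6722 / 2.704 = 0.2486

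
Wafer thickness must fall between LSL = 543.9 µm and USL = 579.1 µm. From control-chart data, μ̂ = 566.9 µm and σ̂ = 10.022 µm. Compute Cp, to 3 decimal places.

0.585

Cp = (USL − LSL) / (6σ̂) = (579.1 − 543.9) / (6 × 10.022) = 35.2000 / 60.1320 = 0.5854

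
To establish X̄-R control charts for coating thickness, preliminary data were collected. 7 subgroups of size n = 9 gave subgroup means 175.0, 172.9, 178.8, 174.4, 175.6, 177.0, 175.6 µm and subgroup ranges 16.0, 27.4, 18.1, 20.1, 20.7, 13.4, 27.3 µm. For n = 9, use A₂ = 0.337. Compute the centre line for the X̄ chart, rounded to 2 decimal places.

175.61

X̄̄ = (175.0 + 172.9 + 178.8 + 174.4 + 175.6 + 177.0 + 175.6) / 7 = 1229.3000 / 7 = 175.6143
CL = X̄̄ = 175.6143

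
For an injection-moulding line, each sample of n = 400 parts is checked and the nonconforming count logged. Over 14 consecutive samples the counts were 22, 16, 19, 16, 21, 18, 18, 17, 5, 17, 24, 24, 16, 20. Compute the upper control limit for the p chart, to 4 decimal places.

p̄ = Σdᵢ / (k·n) = 253 / (14 × 400) = 0.04518
UCL = p̄ + 3·√(p̄(1−p̄)/n) = 0.04518 + 3 × √(0.04518×0.95482/400) = 0.04518 + 3 × 0.01038 = 0.07633

0.0763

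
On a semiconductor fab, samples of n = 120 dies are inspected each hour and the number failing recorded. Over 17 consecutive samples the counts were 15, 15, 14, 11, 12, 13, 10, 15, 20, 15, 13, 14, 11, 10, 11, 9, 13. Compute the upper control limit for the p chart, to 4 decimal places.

p̄ = Σdᵢ / (k·n) = 221 / (17 × 120) = 0.10833
UCL = p̄ + 3·√(p̄(1−p̄)/n) = 0.10833 + 3 × √(0.10833×0.89167/120) = 0.10833 + 3 × 0.02837 = 0.19345

0.1934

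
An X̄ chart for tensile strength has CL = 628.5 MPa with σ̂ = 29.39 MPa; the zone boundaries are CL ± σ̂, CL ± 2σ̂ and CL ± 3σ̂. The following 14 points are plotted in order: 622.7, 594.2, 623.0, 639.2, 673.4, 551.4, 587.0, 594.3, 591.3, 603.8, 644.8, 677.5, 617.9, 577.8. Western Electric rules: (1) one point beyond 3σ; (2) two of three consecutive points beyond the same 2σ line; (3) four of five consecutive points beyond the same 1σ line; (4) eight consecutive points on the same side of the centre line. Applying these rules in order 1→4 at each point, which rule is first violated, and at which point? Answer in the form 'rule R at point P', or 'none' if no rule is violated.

Zone of each point (C = within 1σ̂, B = 1σ̂–2σ̂, A = 2σ̂–3σ̂, * = beyond 3σ̂; sign = side of CL): 1:-C, 2:-B, 3:-C, 4:+C, 5:+B, 6:-A, 7:-B, 8:-B, 9:-B, 10:-C, 11:+C, 12:+B, 13:-C, 14:-B
Rule 3 (four of five consecutive points beyond the same 1σ limit) is satisfied at point 9.

rule 3 at point 9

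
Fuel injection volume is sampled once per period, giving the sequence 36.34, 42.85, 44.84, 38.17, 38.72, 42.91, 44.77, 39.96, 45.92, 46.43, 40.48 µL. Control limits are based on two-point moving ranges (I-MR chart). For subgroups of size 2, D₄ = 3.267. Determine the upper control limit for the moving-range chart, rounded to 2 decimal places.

Moving ranges: 6.51, 1.99, 6.67, 0.55, 4.19, 1.86, 4.81, 5.96, 0.51, 5.95; M̄R̄ = 39.0000 / 10 = 3.9000
UCL_MR = D₄·M̄R̄ = 3.267 × 3.9000 = 12.7413

12.74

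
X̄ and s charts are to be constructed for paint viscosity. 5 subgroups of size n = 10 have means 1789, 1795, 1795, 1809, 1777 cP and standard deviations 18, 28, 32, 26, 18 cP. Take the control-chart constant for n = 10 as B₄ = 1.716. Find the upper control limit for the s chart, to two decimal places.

41.87

s̄ = (18 + 28 + 32 + 26 + 18) / 5 = 24.4000
UCL_s = B₄·s̄ = 1.716 × 24.4000 = 41.8704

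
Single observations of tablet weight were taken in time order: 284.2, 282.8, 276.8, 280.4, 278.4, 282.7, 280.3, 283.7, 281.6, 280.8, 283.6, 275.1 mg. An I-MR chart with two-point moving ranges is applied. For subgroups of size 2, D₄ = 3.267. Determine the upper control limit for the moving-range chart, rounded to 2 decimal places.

Moving ranges: 1.4, 6.0, 3.6, 2.0, 4.3, 2.4, 3.4, 2.1, 0.8, 2.8, 8.5; M̄R̄ = 37.3000 / 11 = 3.3909
UCL_MR = D₄·M̄R̄ = 3.267 × 3.3909 = 11.0781

11.08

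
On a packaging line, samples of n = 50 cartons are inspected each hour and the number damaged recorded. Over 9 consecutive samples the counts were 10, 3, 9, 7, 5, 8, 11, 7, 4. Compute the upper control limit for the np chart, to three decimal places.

14.520

p̄ = Σdᵢ / (k·n) = 64 / (9 × 50) = 0.14222
UCL = np̄ + 3·√(np̄(1−p̄)) = 7.1111 + 3 × √(7.1111×0.85778) = 7.1111 + 3 × 2.4698 = 14.5204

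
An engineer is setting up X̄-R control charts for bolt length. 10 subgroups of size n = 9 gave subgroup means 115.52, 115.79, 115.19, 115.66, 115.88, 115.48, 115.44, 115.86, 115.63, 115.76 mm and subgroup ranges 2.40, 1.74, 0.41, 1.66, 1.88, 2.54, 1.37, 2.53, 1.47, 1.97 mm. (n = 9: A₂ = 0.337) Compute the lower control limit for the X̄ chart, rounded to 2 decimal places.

X̄̄ = (115.52 + 115.79 + 115.19 + 115.66 + 115.88 + 115.48 + 115.44 + 115.86 + 115.63 + 115.76) / 10 = 1156.2100 / 10 = 115.6210
R̄ = (2.40 + 1.74 + 0.41 + 1.66 + 1.88 + 2.54 + 1.37 + 2.53 + 1.47 + 1.97) / 10 = 17.9700 / 10 = 1.7970
LCL = X̄̄ − A₂·R̄ = 115.6210 − 0.337 × 1.7970 = 115.0154

115.02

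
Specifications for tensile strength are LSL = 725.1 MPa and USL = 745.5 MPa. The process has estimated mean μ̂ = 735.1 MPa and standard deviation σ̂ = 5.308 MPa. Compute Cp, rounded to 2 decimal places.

Cp = (USL − LSL) / (6σ̂) = (745.5 − 725.1) / (6 × 5.308) = 20.4000 / 31.8480 = 0.6405

0.64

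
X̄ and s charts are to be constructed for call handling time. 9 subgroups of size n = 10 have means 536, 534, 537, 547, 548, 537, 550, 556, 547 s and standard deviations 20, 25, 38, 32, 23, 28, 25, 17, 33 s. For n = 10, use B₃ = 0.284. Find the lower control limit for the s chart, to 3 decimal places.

s̄ = (20 + 25 + 38 + 32 + 23 + 28 + 25 + 17 + 33) / 9 = 26.7778
LCL_s = B₃·s̄ = 0.284 × 26.7778 = 7.6049

7.605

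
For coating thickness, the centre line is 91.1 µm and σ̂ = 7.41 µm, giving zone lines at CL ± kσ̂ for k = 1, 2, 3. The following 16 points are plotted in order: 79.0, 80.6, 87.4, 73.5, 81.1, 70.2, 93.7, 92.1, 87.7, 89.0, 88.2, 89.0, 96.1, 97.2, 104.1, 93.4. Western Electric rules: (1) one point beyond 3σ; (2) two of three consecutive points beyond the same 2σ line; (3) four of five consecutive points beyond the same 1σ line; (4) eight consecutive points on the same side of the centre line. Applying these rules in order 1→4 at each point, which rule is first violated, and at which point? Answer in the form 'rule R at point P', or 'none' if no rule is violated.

Zone of each point (C = within 1σ̂, B = 1σ̂–2σ̂, A = 2σ̂–3σ̂, * = beyond 3σ̂; sign = side of CL): 1:-B, 2:-B, 3:-C, 4:-A, 5:-B, 6:-A, 7:+C, 8:+C, 9:-C, 10:-C, 11:-C, 12:-C, 13:+C, 14:+C, 15:+B, 16:+C
Rule 3 (four of five consecutive points beyond the same 1σ limit) is satisfied at point 5.

rule 3 at point 5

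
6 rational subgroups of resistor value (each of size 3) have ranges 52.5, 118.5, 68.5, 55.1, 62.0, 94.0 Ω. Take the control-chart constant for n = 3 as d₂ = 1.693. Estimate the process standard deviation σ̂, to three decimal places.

44.359

R̄ = (52.5 + 118.5 + 68.5 + 55.1 + 62.0 + 94.0) / 6 = 75.1000
σ̂ = R̄ / d₂ = 75.1000 / 1.693 = 44.3591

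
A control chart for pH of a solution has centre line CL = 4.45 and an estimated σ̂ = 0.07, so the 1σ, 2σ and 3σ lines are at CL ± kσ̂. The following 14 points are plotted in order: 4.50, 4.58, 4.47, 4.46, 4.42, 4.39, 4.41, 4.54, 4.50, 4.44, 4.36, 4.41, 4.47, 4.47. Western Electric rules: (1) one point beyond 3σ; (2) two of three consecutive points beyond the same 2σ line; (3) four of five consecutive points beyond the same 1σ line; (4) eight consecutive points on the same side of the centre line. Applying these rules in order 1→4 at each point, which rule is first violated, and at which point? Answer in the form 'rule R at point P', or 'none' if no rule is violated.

none

Zone of each point (C = within 1σ̂, B = 1σ̂–2σ̂, A = 2σ̂–3σ̂, * = beyond 3σ̂; sign = side of CL): 1:+C, 2:+B, 3:+C, 4:+C, 5:-C, 6:-C, 7:-C, 8:+B, 9:+C, 10:-C, 11:-B, 12:-C, 13:+C, 14:+C
No rule fires across all 14 points.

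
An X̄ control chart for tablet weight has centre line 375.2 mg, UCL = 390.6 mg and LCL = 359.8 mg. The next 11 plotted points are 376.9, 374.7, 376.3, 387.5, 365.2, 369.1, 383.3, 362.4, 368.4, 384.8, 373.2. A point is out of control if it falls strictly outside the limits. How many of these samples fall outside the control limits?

All 11 points lie within [359.8, 390.6].

0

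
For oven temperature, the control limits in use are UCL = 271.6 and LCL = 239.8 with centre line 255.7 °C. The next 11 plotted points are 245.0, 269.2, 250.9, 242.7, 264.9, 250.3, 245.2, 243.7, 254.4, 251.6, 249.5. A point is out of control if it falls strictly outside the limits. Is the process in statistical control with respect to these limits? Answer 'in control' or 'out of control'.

in control

All 11 points lie within [239.8, 271.6].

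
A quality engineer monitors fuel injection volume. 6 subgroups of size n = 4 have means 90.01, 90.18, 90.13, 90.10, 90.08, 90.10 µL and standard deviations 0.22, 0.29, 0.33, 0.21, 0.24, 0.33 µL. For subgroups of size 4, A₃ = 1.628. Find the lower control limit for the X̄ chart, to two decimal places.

X̄̄ = (90.01 + 90.18 + 90.13 + 90.10 + 90.08 + 90.10) / 6 = 90.1000
s̄ = (0.22 + 0.29 + 0.33 + 0.21 + 0.24 + 0.33) / 6 = 0.2700
LCL = X̄̄ − A₃·s̄ = 90.1000 − 1.628 × 0.2700 = 89.6604

89.66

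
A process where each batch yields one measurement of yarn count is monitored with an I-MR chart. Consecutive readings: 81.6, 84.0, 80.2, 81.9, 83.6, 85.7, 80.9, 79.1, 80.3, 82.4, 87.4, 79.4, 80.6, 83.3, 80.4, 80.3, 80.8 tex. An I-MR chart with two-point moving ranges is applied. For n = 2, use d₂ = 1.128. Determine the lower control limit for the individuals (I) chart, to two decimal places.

74.90

X̄ = (81.6 + 84.0 + 80.2 + 81.9 + 83.6 + 85.7 + 80.9 + 79.1 + 80.3 + 82.4 + 87.4 + 79.4 + 80.6 + 83.3 + 80.4 + 80.3 + 80.8) / 17 = 81.8765
Moving ranges: 2.4, 3.8, 1.7, 1.7, 2.1, 4.8, 1.8, 1.2, 2.1, 5.0, 8.0, 1.2, 2.7, 2.9, 0.1, 0.5; M̄R̄ = 42.0000 / 16 = 2.6250
LCL = X̄ − 3·M̄R̄/d₂ = 81.8765 − 3 × 2.6250 / 1.128 = 74.8951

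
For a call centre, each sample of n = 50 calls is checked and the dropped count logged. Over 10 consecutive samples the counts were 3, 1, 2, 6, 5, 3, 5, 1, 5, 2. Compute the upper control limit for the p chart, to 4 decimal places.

p̄ = Σdᵢ / (k·n) = 33 / (10 × 50) = 0.06600
UCL = p̄ + 3·√(p̄(1−p̄)/n) = 0.06600 + 3 × √(0.06600×0.93400/50) = 0.06600 + 3 × 0.03511 = 0.17134

0.1713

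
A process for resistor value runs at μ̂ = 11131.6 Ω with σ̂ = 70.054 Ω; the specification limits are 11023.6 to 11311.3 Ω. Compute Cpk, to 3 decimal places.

Cpu = (USL − μ̂) / (3σ̂) = (11311.3 − 11131.6) / (3 × 70.054) = 0.8551; Cpl = (μ̂ − LSL) / (3σ̂) = (11131.6 − 11023.6) / (3 × 70.054) = 0.5139; Cpk = min(Cpu, Cpl) = 0.5139

0.514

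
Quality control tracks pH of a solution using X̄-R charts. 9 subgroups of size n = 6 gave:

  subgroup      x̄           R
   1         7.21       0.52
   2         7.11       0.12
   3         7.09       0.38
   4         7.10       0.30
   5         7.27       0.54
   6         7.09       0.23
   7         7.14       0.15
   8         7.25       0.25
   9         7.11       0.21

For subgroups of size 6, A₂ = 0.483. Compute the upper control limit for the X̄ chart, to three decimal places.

7.297

X̄̄ = (7.21 + 7.11 + 7.09 + 7.10 + 7.27 + 7.09 + 7.14 + 7.25 + 7.11) / 9 = 64.3700 / 9 = 7.1522
R̄ = (0.52 + 0.12 + 0.38 + 0.30 + 0.54 + 0.23 + 0.15 + 0.25 + 0.21) / 9 = 2.7000 / 9 = 0.3000
UCL = X̄̄ + A₂·R̄ = 7.1522 + 0.483 × 0.3000 = 7.2971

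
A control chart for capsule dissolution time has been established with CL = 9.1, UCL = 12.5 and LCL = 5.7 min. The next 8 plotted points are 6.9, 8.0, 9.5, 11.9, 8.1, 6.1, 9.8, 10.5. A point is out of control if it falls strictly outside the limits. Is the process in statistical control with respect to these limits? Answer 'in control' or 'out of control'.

All 8 points lie within [5.7, 12.5].

in control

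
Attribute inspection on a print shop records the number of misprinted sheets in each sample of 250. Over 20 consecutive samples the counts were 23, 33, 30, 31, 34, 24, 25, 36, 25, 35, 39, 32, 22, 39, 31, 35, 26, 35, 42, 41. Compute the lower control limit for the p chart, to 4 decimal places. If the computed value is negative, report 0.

0.0643

p̄ = Σdᵢ / (k·n) = 638 / (20 × 250) = 0.12760
LCL = p̄ − 3·√(p̄(1−p̄)/n) = 0.12760 − 3 × 0.02110 = 0.06430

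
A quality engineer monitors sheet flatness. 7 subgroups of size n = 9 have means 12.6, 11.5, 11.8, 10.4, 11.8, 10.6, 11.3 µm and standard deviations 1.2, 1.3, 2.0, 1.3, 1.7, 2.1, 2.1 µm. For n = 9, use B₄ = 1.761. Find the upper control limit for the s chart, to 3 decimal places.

s̄ = (1.2 + 1.3 + 2.0 + 1.3 + 1.7 + 2.1 + 2.1) / 7 = 1.6714
UCL_s = B₄·s̄ = 1.761 × 1.6714 = 2.9434

2.943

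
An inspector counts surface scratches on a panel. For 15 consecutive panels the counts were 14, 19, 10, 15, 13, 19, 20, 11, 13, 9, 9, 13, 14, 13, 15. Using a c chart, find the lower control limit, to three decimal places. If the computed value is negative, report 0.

c̄ = (14 + 19 + 10 + 15 + 13 + 19 + 20 + 11 + 13 + 9 + 9 + 13 + 14 + 13 + 15) / 15 = 207 / 15 = 13.8000
LCL = c̄ − 3√c̄ = 13.8000 − 3 × 3.7148 = 2.6555

2.655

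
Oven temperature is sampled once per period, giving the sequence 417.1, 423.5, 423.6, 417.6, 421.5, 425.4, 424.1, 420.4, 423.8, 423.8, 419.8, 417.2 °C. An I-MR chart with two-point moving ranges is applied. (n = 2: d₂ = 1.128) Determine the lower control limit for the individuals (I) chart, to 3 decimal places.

412.949

X̄ = (417.1 + 423.5 + 423.6 + 417.6 + 421.5 + 425.4 + 424.1 + 420.4 + 423.8 + 423.8 + 419.8 + 417.2) / 12 = 421.4833
Moving ranges: 6.4, 0.1, 6.0, 3.9, 3.9, 1.3, 3.7, 3.4, 0.0, 4.0, 2.6; M̄R̄ = 35.3000 / 11 = 3.2091
LCL = X̄ − 3·M̄R̄/d₂ = 421.4833 − 3 × 3.2091 / 1.128 = 412.9485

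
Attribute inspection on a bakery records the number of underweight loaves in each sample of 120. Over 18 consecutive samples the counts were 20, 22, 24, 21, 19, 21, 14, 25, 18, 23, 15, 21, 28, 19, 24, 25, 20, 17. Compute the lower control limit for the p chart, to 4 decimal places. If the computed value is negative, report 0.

p̄ = Σdᵢ / (k·n) = 376 / (18 × 120) = 0.17407
LCL = p̄ − 3·√(p̄(1−p̄)/n) = 0.17407 − 3 × 0.03461 = 0.07023

0.0702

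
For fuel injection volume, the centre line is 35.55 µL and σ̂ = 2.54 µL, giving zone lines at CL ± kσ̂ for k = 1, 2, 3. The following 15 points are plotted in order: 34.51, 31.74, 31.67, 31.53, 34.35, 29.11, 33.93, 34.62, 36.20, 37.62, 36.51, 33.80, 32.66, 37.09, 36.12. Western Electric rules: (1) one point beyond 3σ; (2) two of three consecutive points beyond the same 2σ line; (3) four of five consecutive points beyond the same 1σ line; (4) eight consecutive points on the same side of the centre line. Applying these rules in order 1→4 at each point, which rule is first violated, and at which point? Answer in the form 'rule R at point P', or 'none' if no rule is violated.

rule 3 at point 6

Zone of each point (C = within 1σ̂, B = 1σ̂–2σ̂, A = 2σ̂–3σ̂, * = beyond 3σ̂; sign = side of CL): 1:-C, 2:-B, 3:-B, 4:-B, 5:-C, 6:-A, 7:-C, 8:-C, 9:+C, 10:+C, 11:+C, 12:-C, 13:-B, 14:+C, 15:+C
Rule 3 (four of five consecutive points beyond the same 1σ limit) is satisfied at point 6.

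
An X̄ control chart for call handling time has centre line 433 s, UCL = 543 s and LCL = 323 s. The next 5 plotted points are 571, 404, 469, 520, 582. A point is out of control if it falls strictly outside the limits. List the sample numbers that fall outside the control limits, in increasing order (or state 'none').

1, 5

Compare each point to [323, 543]: sample 1 = 571 > UCL; sample 5 = 582 > UCL.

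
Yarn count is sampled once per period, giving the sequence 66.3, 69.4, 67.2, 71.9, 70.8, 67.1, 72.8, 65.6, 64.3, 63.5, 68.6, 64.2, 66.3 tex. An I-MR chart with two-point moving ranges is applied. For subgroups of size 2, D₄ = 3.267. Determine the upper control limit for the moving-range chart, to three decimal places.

11.271

Moving ranges: 3.1, 2.2, 4.7, 1.1, 3.7, 5.7, 7.2, 1.3, 0.8, 5.1, 4.4, 2.1; M̄R̄ = 41.4000 / 12 = 3.4500
UCL_MR = D₄·M̄R̄ = 3.267 × 3.4500 = 11.2711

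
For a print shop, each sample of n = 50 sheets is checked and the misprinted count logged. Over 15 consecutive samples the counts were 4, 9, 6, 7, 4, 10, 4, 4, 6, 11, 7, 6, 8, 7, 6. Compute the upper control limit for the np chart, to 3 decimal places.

p̄ = Σdᵢ / (k·n) = 99 / (15 × 50) = 0.13200
UCL = np̄ + 3·√(np̄(1−p̄)) = 6.6000 + 3 × √(6.6000×0.86800) = 6.6000 + 3 × 2.3935 = 13.7805

13.780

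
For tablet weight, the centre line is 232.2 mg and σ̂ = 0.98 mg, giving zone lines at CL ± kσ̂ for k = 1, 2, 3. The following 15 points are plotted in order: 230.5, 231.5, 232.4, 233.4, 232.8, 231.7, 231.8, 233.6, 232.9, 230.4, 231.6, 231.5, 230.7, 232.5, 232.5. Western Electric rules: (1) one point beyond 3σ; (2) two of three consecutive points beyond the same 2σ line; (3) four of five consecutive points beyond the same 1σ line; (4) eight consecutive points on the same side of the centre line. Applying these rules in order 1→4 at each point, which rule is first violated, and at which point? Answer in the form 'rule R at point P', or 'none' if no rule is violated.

Zone of each point (C = within 1σ̂, B = 1σ̂–2σ̂, A = 2σ̂–3σ̂, * = beyond 3σ̂; sign = side of CL): 1:-B, 2:-C, 3:+C, 4:+B, 5:+C, 6:-C, 7:-C, 8:+B, 9:+C, 10:-B, 11:-C, 12:-C, 13:-B, 14:+C, 15:+C
No rule fires across all 15 points.

none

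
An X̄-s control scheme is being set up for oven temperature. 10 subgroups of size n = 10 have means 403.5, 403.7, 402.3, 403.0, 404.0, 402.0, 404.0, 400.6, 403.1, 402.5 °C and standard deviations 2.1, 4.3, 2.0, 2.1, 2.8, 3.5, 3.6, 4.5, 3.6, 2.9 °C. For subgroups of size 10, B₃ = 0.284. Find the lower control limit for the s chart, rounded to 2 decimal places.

s̄ = (2.1 + 4.3 + 2.0 + 2.1 + 2.8 + 3.5 + 3.6 + 4.5 + 3.6 + 2.9) / 10 = 3.1400
LCL_s = B₃·s̄ = 0.284 × 3.1400 = 0.8918

0.89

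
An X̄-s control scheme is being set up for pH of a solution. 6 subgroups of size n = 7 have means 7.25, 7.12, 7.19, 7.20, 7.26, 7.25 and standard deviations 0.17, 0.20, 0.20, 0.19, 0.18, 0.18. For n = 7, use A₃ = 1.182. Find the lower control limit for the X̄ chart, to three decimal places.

6.991

X̄̄ = (7.25 + 7.12 + 7.19 + 7.20 + 7.26 + 7.25) / 6 = 7.2117
s̄ = (0.17 + 0.20 + 0.20 + 0.19 + 0.18 + 0.18) / 6 = 0.1867
LCL = X̄̄ − A₃·s̄ = 7.2117 − 1.182 × 0.1867 = 6.9910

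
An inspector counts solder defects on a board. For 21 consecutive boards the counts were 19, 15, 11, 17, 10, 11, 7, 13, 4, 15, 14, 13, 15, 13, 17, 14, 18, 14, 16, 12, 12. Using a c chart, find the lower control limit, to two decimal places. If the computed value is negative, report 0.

c̄ = (19 + 15 + 11 + 17 + 10 + 11 + 7 + 13 + 4 + 15 + 14 + 13 + 15 + 13 + 17 + 14 + 18 + 14 + 16 + 12 + 12) / 21 = 280 / 21 = 13.3333
LCL = c̄ − 3√c̄ = 13.3333 − 3 × 3.6515 = 2.3789

2.38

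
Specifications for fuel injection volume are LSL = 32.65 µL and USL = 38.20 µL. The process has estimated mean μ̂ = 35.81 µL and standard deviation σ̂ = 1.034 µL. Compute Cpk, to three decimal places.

0.770

Cpu = (USL − μ̂) / (3σ̂) = (38.20 − 35.81) / (3 × 1.034) = 0.7705; Cpl = (μ̂ − LSL) / (3σ̂) = (35.81 − 32.65) / (3 × 1.034) = 1.0187; Cpk = min(Cpu, Cpl) = 0.7705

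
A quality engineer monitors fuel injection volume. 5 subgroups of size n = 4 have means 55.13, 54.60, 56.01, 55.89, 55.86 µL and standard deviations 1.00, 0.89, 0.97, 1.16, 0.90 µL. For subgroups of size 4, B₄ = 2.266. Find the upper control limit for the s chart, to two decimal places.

2.23

s̄ = (1.00 + 0.89 + 0.97 + 1.16 + 0.90) / 5 = 0.9840
UCL_s = B₄·s̄ = 2.266 × 0.9840 = 2.2297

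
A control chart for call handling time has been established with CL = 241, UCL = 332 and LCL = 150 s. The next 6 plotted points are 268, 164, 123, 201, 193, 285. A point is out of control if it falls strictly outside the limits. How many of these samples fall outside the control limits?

1

Compare each point to [150, 332]: sample 3 = 123 < LCL.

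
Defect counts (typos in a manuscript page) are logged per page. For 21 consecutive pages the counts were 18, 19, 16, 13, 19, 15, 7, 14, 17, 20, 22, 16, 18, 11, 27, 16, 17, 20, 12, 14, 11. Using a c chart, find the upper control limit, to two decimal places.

c̄ = (18 + 19 + 16 + 13 + 19 + 15 + 7 + 14 + 17 + 20 + 22 + 16 + 18 + 11 + 27 + 16 + 17 + 20 + 12 + 14 + 11) / 21 = 342 / 21 = 16.2857
UCL = c̄ + 3√c̄ = 16.2857 + 3 × √16.2857 = 16.2857 + 3 × 4.0356 = 28.3924

28.39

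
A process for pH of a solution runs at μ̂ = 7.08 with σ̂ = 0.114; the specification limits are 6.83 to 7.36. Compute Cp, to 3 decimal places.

Cp = (USL − LSL) / (6σ̂) = (7.36 − 6.83) / (6 × 0.114) = 0.5300 / 0.6840 = 0.7749

0.775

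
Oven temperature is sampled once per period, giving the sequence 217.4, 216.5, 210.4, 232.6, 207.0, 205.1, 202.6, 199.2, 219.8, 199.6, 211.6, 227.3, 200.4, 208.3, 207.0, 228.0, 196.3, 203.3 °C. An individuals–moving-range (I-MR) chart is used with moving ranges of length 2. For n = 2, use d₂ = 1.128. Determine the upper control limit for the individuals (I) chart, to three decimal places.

246.186

X̄ = (217.4 + 216.5 + 210.4 + 232.6 + 207.0 + 205.1 + 202.6 + 199.2 + 219.8 + 199.6 + 211.6 + 227.3 + 200.4 + 208.3 + 207.0 + 228.0 + 196.3 + 203.3) / 18 = 210.6889
Moving ranges: 0.9, 6.1, 22.2, 25.6, 1.9, 2.5, 3.4, 20.6, 20.2, 12.0, 15.7, 26.9, 7.9, 1.3, 21.0, 31.7, 7.0; M̄R̄ = 226.9000 / 17 = 13.3471
UCL = X̄ + 3·M̄R̄/d₂ = 210.6889 + 3 × 13.3471 / 1.128 = 246.1864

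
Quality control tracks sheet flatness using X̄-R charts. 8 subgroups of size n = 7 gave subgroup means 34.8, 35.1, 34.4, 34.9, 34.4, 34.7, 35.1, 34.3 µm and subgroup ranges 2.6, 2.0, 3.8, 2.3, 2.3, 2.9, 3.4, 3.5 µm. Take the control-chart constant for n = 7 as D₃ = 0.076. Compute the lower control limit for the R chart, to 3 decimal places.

R̄ = (2.6 + 2.0 + 3.8 + 2.3 + 2.3 + 2.9 + 3.4 + 3.5) / 8 = 22.8000 / 8 = 2.8500
LCL_R = D₃·R̄ = 0.076 × 2.8500 = 0.2166

0.217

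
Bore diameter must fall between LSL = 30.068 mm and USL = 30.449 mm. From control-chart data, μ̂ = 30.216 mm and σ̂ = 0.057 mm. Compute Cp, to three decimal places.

1.114

Cp = (USL − LSL) / (6σ̂) = (30.449 − 30.068) / (6 × 0.057) = 0.3810 / 0.3420 = 1.1140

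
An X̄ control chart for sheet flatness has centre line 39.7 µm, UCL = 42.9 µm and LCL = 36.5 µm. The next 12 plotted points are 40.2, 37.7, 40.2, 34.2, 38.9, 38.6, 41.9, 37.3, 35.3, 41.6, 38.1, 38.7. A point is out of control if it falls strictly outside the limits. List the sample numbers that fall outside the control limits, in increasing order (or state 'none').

4, 9

Compare each point to [36.5, 42.9]: sample 4 = 34.2 < LCL; sample 9 = 35.3 < LCL.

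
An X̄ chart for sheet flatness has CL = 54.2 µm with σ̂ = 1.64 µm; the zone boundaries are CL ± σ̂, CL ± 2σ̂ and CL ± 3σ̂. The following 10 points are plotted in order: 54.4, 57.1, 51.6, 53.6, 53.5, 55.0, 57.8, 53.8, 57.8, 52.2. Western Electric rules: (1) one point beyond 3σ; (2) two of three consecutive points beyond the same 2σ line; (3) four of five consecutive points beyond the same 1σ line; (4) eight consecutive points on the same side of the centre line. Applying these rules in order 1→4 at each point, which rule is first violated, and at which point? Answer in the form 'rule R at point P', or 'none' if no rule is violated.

rule 2 at point 9

Zone of each point (C = within 1σ̂, B = 1σ̂–2σ̂, A = 2σ̂–3σ̂, * = beyond 3σ̂; sign = side of CL): 1:+C, 2:+B, 3:-B, 4:-C, 5:-C, 6:+C, 7:+A, 8:-C, 9:+A, 10:-B
Rule 2 (two of three consecutive points beyond the same 2σ limit) is satisfied at point 9.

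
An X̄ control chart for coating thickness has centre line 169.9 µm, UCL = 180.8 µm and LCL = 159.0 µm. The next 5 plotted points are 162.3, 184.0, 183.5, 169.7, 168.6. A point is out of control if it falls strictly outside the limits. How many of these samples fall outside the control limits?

Compare each point to [159.0, 180.8]: sample 2 = 184.0 > UCL; sample 3 = 183.5 > UCL.

2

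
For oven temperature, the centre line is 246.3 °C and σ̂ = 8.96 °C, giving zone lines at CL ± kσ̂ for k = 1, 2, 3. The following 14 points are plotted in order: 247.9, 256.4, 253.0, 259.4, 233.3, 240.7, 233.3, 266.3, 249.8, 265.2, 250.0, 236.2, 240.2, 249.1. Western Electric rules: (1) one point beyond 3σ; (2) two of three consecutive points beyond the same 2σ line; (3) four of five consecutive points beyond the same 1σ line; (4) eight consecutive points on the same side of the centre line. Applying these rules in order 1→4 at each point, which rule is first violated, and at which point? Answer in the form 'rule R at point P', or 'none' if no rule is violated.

rule 2 at point 10

Zone of each point (C = within 1σ̂, B = 1σ̂–2σ̂, A = 2σ̂–3σ̂, * = beyond 3σ̂; sign = side of CL): 1:+C, 2:+B, 3:+C, 4:+B, 5:-B, 6:-C, 7:-B, 8:+A, 9:+C, 10:+A, 11:+C, 12:-B, 13:-C, 14:+C
Rule 2 (two of three consecutive points beyond the same 2σ limit) is satisfied at point 10.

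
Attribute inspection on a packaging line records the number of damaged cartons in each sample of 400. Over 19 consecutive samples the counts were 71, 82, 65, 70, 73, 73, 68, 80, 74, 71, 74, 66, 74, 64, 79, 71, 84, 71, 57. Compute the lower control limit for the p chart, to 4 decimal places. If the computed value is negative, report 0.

0.1223

p̄ = Σdᵢ / (k·n) = 1367 / (19 × 400) = 0.17987
LCL = p̄ − 3·√(p̄(1−p̄)/n) = 0.17987 − 3 × 0.01920 = 0.12226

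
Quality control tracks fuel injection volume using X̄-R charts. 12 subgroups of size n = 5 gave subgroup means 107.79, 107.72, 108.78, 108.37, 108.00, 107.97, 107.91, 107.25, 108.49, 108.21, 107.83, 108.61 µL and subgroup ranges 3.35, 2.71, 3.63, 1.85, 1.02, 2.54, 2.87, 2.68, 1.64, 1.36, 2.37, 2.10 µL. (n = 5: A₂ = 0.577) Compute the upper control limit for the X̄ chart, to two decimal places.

109.43

X̄̄ = (107.79 + 107.72 + 108.78 + 108.37 + 108.00 + 107.97 + 107.91 + 107.25 + 108.49 + 108.21 + 107.83 + 108.61) / 12 = 1296.9300 / 12 = 108.0775
R̄ = (3.35 + 2.71 + 3.63 + 1.85 + 1.02 + 2.54 + 2.87 + 2.68 + 1.64 + 1.36 + 2.37 + 2.10) / 12 = 28.1200 / 12 = 2.3433
UCL = X̄̄ + A₂·R̄ = 108.0775 + 0.577 × 2.3433 = 109.4296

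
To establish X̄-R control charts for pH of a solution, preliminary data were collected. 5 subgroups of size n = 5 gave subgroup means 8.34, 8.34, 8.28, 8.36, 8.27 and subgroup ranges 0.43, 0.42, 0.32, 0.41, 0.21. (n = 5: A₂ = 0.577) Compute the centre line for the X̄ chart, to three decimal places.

X̄̄ = (8.34 + 8.34 + 8.28 + 8.36 + 8.27) / 5 = 41.5900 / 5 = 8.3180
CL = X̄̄ = 8.3180

8.318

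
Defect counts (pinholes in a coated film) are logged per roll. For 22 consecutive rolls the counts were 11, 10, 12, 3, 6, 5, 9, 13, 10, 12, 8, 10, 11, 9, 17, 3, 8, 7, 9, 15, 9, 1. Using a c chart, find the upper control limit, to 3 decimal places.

18.000

c̄ = (11 + 10 + 12 + 3 + 6 + 5 + 9 + 13 + 10 + 12 + 8 + 10 + 11 + 9 + 17 + 3 + 8 + 7 + 9 + 15 + 9 + 1) / 22 = 198 / 22 = 9.0000
UCL = c̄ + 3√c̄ = 9.0000 + 3 × √9.0000 = 9.0000 + 3 × 3.0000 = 18.0000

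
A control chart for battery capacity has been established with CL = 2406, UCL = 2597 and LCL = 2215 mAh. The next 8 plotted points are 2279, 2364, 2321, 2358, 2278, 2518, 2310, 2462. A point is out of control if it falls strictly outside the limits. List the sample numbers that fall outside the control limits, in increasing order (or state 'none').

All 8 points lie within [2215, 2597].

none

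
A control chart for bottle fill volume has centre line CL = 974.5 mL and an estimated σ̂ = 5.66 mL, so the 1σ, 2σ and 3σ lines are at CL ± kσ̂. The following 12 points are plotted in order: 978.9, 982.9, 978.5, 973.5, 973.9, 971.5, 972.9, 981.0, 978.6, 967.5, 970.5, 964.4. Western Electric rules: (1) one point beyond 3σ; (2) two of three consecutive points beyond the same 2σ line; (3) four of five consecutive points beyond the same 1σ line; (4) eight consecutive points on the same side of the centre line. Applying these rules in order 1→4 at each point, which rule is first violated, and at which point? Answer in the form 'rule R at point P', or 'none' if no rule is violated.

none

Zone of each point (C = within 1σ̂, B = 1σ̂–2σ̂, A = 2σ̂–3σ̂, * = beyond 3σ̂; sign = side of CL): 1:+C, 2:+B, 3:+C, 4:-C, 5:-C, 6:-C, 7:-C, 8:+B, 9:+C, 10:-B, 11:-C, 12:-B
No rule fires across all 12 points.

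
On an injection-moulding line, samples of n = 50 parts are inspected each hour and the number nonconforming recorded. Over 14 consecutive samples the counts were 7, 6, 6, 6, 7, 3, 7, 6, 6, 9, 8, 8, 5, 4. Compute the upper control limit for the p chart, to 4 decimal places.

0.2664

p̄ = Σdᵢ / (k·n) = 88 / (14 × 50) = 0.12571
UCL = p̄ + 3·√(p̄(1−p̄)/n) = 0.12571 + 3 × √(0.12571×0.87429/50) = 0.12571 + 3 × 0.04689 = 0.26637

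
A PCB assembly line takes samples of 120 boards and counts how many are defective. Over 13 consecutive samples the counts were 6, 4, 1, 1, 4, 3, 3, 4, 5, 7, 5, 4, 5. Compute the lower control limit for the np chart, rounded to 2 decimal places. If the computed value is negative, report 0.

0.00

p̄ = Σdᵢ / (k·n) = 52 / (13 × 120) = 0.03333
LCL = np̄ − 3·√(np̄(1−p̄)) = 4.0000 − 3 × 1.9664 = -1.8992 → 0 (negative, so LCL = 0)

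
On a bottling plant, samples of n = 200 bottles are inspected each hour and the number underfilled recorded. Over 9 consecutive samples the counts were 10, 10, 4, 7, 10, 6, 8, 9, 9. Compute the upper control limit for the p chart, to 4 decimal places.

0.0824

p̄ = Σdᵢ / (k·n) = 73 / (9 × 200) = 0.04056
UCL = p̄ + 3·√(p̄(1−p̄)/n) = 0.04056 + 3 × √(0.04056×0.95944/200) = 0.04056 + 3 × 0.01395 = 0.08240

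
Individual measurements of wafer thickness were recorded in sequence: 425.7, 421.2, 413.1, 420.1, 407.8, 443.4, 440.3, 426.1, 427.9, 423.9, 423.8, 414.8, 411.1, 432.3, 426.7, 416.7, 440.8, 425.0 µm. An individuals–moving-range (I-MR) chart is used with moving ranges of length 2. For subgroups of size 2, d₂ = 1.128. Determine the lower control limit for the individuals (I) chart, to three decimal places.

396.307

X̄ = (425.7 + 421.2 + 413.1 + 420.1 + 407.8 + 443.4 + 440.3 + 426.1 + 427.9 + 423.9 + 423.8 + 414.8 + 411.1 + 432.3 + 426.7 + 416.7 + 440.8 + 425.0) / 18 = 424.4833
Moving ranges: 4.5, 8.1, 7.0, 12.3, 35.6, 3.1, 14.2, 1.8, 4.0, 0.1, 9.0, 3.7, 21.2, 5.6, 10.0, 24.1, 15.8; M̄R̄ = 180.1000 / 17 = 10.5941
LCL = X̄ − 3·M̄R̄/d₂ = 424.4833 − 3 × 10.5941 / 1.128 = 396.3075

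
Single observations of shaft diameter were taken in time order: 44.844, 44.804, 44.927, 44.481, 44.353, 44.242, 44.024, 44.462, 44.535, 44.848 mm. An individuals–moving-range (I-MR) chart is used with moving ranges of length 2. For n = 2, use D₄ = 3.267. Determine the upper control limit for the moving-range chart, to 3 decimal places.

0.686

Moving ranges: 0.040, 0.123, 0.446, 0.128, 0.111, 0.218, 0.438, 0.073, 0.313; M̄R̄ = 1.8900 / 9 = 0.2100
UCL_MR = D₄·M̄R̄ = 3.267 × 0.2100 = 0.6861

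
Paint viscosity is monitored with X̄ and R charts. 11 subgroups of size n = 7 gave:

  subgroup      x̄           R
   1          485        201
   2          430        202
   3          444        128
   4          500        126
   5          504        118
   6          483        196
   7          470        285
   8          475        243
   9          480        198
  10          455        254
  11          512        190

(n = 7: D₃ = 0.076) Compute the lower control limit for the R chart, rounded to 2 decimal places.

R̄ = (201 + 202 + 128 + 126 + 118 + 196 + 285 + 243 + 198 + 254 + 190) / 11 = 2141.0000 / 11 = 194.6364
LCL_R = D₃·R̄ = 0.076 × 194.6364 = 14.7924

14.79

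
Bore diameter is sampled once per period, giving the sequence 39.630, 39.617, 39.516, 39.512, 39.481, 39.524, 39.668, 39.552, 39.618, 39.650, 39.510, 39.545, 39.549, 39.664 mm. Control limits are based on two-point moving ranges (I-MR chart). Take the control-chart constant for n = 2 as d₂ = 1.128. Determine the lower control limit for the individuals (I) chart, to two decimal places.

X̄ = (39.630 + 39.617 + 39.516 + 39.512 + 39.481 + 39.524 + 39.668 + 39.552 + 39.618 + 39.650 + 39.510 + 39.545 + 39.549 + 39.664) / 14 = 39.5740
Moving ranges: 0.013, 0.101, 0.004, 0.031, 0.043, 0.144, 0.116, 0.066, 0.032, 0.140, 0.035, 0.004, 0.115; M̄R̄ = 0.8440 / 13 = 0.0649
LCL = X̄ − 3·M̄R̄/d₂ = 39.5740 − 3 × 0.0649 / 1.128 = 39.4013

39.40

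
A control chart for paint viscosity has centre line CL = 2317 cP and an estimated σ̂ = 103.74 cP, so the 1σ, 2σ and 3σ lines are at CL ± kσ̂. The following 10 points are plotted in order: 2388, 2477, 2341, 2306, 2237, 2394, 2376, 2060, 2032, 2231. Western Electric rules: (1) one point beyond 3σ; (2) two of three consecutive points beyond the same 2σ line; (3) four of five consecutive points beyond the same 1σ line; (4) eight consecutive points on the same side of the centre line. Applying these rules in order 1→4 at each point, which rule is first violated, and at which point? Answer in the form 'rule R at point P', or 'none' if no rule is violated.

Zone of each point (C = within 1σ̂, B = 1σ̂–2σ̂, A = 2σ̂–3σ̂, * = beyond 3σ̂; sign = side of CL): 1:+C, 2:+B, 3:+C, 4:-C, 5:-C, 6:+C, 7:+C, 8:-A, 9:-A, 10:-C
Rule 2 (two of three consecutive points beyond the same 2σ limit) is satisfied at point 9.

rule 2 at point 9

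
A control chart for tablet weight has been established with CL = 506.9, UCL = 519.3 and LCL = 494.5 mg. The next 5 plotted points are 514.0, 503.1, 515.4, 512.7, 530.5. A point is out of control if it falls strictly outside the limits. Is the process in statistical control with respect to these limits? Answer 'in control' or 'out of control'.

out of control

Compare each point to [494.5, 519.3]: sample 5 = 530.5 > UCL.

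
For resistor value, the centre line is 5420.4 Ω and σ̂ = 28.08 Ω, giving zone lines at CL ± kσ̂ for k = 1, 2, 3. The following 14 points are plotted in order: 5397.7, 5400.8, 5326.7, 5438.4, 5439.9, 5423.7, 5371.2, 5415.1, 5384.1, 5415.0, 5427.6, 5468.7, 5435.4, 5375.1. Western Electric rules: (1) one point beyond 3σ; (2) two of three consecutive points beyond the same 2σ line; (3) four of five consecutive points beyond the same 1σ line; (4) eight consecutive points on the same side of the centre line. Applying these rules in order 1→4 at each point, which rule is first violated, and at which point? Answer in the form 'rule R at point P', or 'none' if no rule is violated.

rule 1 at point 3

Zone of each point (C = within 1σ̂, B = 1σ̂–2σ̂, A = 2σ̂–3σ̂, * = beyond 3σ̂; sign = side of CL): 1:-C, 2:-C, 3:-*, 4:+C, 5:+C, 6:+C, 7:-B, 8:-C, 9:-B, 10:-C, 11:+C, 12:+B, 13:+C, 14:-B
Rule 1 (one point beyond the 3σ limits) is satisfied at point 3.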